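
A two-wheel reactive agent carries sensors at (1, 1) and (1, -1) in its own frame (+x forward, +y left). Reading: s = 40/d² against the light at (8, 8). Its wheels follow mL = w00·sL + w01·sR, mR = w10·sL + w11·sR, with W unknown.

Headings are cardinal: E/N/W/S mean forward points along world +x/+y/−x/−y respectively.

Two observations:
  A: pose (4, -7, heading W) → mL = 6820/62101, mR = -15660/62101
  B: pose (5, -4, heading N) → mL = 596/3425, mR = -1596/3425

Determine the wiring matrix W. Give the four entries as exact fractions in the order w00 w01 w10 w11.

-1/2 1 -1/2 -1

obs A: pose=(4,-7,W) → sL=40/281, sR=40/221, mL=6820/62101, mR=-15660/62101
obs B: pose=(5,-4,N) → sL=40/137, sR=8/25, mL=596/3425, mR=-1596/3425
sensor matrix S = [[40/281, 40/221], [40/137, 8/25]]; det S = -310272/42539185
solve [mL_A; mL_B] = S·[w00; w01] and [mR_A; mR_B] = S·[w10; w11]:
  w00 = -1/2, w01 = 1, w10 = -1/2, w11 = -1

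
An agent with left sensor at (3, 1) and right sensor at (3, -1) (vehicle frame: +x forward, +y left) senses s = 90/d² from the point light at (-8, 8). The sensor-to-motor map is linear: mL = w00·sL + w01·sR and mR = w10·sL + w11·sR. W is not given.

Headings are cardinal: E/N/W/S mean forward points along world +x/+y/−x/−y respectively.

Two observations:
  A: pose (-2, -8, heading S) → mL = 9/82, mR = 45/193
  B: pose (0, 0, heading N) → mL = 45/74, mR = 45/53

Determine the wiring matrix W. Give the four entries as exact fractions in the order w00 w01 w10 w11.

1/2 0 0 1

obs A: pose=(-2,-8,S) → sL=9/41, sR=45/193, mL=9/82, mR=45/193
obs B: pose=(0,0,N) → sL=45/37, sR=45/53, mL=45/74, mR=45/53
sensor matrix S = [[9/41, 45/193], [45/37, 45/53]]; det S = -1508220/15517393
solve [mL_A; mL_B] = S·[w00; w01] and [mR_A; mR_B] = S·[w10; w11]:
  w00 = 1/2, w01 = 0, w10 = 0, w11 = 1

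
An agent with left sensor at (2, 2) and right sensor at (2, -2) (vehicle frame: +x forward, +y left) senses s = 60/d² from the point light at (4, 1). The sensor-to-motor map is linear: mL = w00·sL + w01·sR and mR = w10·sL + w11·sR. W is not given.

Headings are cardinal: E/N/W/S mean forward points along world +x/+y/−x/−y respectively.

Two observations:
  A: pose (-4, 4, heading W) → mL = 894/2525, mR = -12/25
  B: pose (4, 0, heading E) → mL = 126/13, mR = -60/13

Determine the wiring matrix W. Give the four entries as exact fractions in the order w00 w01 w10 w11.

obs A: pose=(-4,4,W) → sL=60/101, sR=12/25, mL=894/2525, mR=-12/25
obs B: pose=(4,0,E) → sL=12, sR=60/13, mL=126/13, mR=-60/13
sensor matrix S = [[60/101, 12/25], [12, 60/13]]; det S = -99072/32825
solve [mL_A; mL_B] = S·[w00; w01] and [mR_A; mR_B] = S·[w10; w11]:
  w00 = 1, w01 = -1/2, w10 = 0, w11 = -1

1 -1/2 0 -1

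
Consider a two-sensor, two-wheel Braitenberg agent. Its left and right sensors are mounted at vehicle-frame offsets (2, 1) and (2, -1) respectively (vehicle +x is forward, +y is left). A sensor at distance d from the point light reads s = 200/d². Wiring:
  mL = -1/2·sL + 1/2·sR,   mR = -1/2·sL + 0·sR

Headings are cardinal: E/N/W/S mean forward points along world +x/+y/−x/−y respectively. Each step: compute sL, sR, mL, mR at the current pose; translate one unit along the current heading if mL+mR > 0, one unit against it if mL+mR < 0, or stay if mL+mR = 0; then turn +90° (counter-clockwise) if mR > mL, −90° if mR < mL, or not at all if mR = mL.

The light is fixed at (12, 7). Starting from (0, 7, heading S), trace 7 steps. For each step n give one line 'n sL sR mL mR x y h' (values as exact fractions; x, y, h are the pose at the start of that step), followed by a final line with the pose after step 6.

n=0: pose=(0,7,S); sL=8/5, sR=200/173; mL=-192/865, mR=-4/5; mL+mR=-884/865 → advance -1; mR−mL=-100/173 → turn -1·90°
n=1: pose=(0,8,W); sL=50/49, sR=1; mL=-1/98, mR=-25/49; mL+mR=-51/98 → advance -1; mR−mL=-1/2 → turn -1·90°
n=2: pose=(1,8,N); sL=200/153, sR=200/109; mL=4400/16677, mR=-100/153; mL+mR=-6500/16677 → advance -1; mR−mL=-100/109 → turn -1·90°
n=3: pose=(1,7,E); sL=100/41, sR=100/41; mL=0, mR=-50/41; mL+mR=-50/41 → advance -1; mR−mL=-50/41 → turn -1·90°
n=4: pose=(0,7,S); sL=8/5, sR=200/173; mL=-192/865, mR=-4/5; mL+mR=-884/865 → advance -1; mR−mL=-100/173 → turn -1·90°
n=5: pose=(0,8,W); sL=50/49, sR=1; mL=-1/98, mR=-25/49; mL+mR=-51/98 → advance -1; mR−mL=-1/2 → turn -1·90°
n=6: pose=(1,8,N); sL=200/153, sR=200/109; mL=4400/16677, mR=-100/153; mL+mR=-6500/16677 → advance -1; mR−mL=-100/109 → turn -1·90°

0 8/5 200/173 -192/865 -4/5 0 7 S
1 50/49 1 -1/98 -25/49 0 8 W
2 200/153 200/109 4400/16677 -100/153 1 8 N
3 100/41 100/41 0 -50/41 1 7 E
4 8/5 200/173 -192/865 -4/5 0 7 S
5 50/49 1 -1/98 -25/49 0 8 W
6 200/153 200/109 4400/16677 -100/153 1 8 N
final 1 7 E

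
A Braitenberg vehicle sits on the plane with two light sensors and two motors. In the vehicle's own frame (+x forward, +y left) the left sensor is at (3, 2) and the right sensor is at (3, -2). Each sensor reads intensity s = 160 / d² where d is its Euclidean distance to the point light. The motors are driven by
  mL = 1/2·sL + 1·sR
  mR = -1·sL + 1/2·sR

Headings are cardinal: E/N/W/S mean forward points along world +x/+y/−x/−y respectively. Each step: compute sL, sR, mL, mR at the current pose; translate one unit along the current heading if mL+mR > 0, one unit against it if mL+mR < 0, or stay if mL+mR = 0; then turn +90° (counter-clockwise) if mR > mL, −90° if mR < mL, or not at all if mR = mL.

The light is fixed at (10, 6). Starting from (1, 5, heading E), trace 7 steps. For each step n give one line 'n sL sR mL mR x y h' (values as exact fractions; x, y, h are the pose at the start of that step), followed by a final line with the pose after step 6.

0 160/37 32/9 1904/333 -848/333 1 5 E
1 40/13 40/29 1100/377 -900/377 2 5 S
2 160/137 160/121 31600/16577 -8400/16577 2 4 W
3 80/61 16/5 1176/305 88/305 1 4 N
4 160/37 32/9 1904/333 -848/333 1 5 E
5 40/13 40/29 1100/377 -900/377 2 5 S
6 160/137 160/121 31600/16577 -8400/16577 2 4 W
final 1 4 N

n=0: pose=(1,5,E); sL=160/37, sR=32/9; mL=1904/333, mR=-848/333; mL+mR=352/111 → advance +1; mR−mL=-2752/333 → turn -1·90°
n=1: pose=(2,5,S); sL=40/13, sR=40/29; mL=1100/377, mR=-900/377; mL+mR=200/377 → advance +1; mR−mL=-2000/377 → turn -1·90°
n=2: pose=(2,4,W); sL=160/137, sR=160/121; mL=31600/16577, mR=-8400/16577; mL+mR=23200/16577 → advance +1; mR−mL=-40000/16577 → turn -1·90°
n=3: pose=(1,4,N); sL=80/61, sR=16/5; mL=1176/305, mR=88/305; mL+mR=1264/305 → advance +1; mR−mL=-1088/305 → turn -1·90°
n=4: pose=(1,5,E); sL=160/37, sR=32/9; mL=1904/333, mR=-848/333; mL+mR=352/111 → advance +1; mR−mL=-2752/333 → turn -1·90°
n=5: pose=(2,5,S); sL=40/13, sR=40/29; mL=1100/377, mR=-900/377; mL+mR=200/377 → advance +1; mR−mL=-2000/377 → turn -1·90°
n=6: pose=(2,4,W); sL=160/137, sR=160/121; mL=31600/16577, mR=-8400/16577; mL+mR=23200/16577 → advance +1; mR−mL=-40000/16577 → turn -1·90°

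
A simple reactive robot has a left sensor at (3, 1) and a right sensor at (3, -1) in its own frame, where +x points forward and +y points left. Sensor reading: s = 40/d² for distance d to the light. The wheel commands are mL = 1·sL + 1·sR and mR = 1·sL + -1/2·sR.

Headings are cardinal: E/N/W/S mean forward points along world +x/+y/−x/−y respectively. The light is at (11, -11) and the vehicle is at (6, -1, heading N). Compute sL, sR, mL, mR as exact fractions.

8/41 8/37 624/1517 132/1517

left sensor world pos  = (5, 2); dL² = 205
right sensor world pos = (7, 2); dR² = 185
sL = 40/205 = 8/41
sR = 40/185 = 8/37
mL = 1·sL + 1·sR = 624/1517
mR = 1·sL + -1/2·sR = 132/1517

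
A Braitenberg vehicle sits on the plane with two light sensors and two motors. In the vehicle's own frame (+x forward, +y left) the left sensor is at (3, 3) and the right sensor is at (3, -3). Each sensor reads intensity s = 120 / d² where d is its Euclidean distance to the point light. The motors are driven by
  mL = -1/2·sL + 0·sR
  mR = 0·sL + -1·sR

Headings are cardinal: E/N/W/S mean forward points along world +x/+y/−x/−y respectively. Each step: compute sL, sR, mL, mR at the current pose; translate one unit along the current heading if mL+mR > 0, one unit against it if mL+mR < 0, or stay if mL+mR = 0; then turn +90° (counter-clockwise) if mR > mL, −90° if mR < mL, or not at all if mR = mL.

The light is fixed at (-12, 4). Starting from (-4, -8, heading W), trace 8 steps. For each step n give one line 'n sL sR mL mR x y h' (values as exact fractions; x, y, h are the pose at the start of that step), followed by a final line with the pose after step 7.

n=0: pose=(-4,-8,W); sL=12/25, sR=60/53; mL=-6/25, mR=-60/53; mL+mR=-1818/1325 → advance -1; mR−mL=-1182/1325 → turn -1·90°
n=1: pose=(-3,-8,N); sL=40/39, sR=8/15; mL=-20/39, mR=-8/15; mL+mR=-68/65 → advance -1; mR−mL=-4/195 → turn -1·90°
n=2: pose=(-3,-9,E); sL=30/61, sR=3/10; mL=-15/61, mR=-3/10; mL+mR=-333/610 → advance -1; mR−mL=-33/610 → turn -1·90°
n=3: pose=(-4,-9,S); sL=120/377, sR=120/281; mL=-60/377, mR=-120/281; mL+mR=-62100/105937 → advance -1; mR−mL=-28380/105937 → turn -1·90°
n=4: pose=(-4,-8,W); sL=12/25, sR=60/53; mL=-6/25, mR=-60/53; mL+mR=-1818/1325 → advance -1; mR−mL=-1182/1325 → turn -1·90°
n=5: pose=(-3,-8,N); sL=40/39, sR=8/15; mL=-20/39, mR=-8/15; mL+mR=-68/65 → advance -1; mR−mL=-4/195 → turn -1·90°
n=6: pose=(-3,-9,E); sL=30/61, sR=3/10; mL=-15/61, mR=-3/10; mL+mR=-333/610 → advance -1; mR−mL=-33/610 → turn -1·90°
n=7: pose=(-4,-9,S); sL=120/377, sR=120/281; mL=-60/377, mR=-120/281; mL+mR=-62100/105937 → advance -1; mR−mL=-28380/105937 → turn -1·90°

0 12/25 60/53 -6/25 -60/53 -4 -8 W
1 40/39 8/15 -20/39 -8/15 -3 -8 N
2 30/61 3/10 -15/61 -3/10 -3 -9 E
3 120/377 120/281 -60/377 -120/281 -4 -9 S
4 12/25 60/53 -6/25 -60/53 -4 -8 W
5 40/39 8/15 -20/39 -8/15 -3 -8 N
6 30/61 3/10 -15/61 -3/10 -3 -9 E
7 120/377 120/281 -60/377 -120/281 -4 -9 S
final -4 -8 W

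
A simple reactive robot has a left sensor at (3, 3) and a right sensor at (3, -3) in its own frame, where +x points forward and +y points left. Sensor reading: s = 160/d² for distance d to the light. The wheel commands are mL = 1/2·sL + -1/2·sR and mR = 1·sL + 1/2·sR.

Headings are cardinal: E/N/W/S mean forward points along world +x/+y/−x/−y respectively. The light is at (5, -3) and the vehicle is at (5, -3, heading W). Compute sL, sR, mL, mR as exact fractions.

80/9 80/9 0 40/3

left sensor world pos  = (2, -6); dL² = 18
right sensor world pos = (2, 0); dR² = 18
sL = 160/18 = 80/9
sR = 160/18 = 80/9
mL = 1/2·sL + -1/2·sR = 0
mR = 1·sL + 1/2·sR = 40/3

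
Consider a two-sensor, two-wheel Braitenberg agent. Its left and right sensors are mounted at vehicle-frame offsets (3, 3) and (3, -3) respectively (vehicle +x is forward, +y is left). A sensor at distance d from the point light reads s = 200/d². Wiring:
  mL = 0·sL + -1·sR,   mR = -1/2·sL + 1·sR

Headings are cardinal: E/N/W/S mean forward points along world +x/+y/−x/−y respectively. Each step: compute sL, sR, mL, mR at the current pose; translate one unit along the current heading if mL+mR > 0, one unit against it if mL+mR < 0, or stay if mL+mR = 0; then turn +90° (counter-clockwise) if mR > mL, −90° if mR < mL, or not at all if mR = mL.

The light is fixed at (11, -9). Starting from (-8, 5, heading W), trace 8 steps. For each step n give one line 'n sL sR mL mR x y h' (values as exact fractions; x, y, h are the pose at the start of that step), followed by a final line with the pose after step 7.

n=0: pose=(-8,5,W); sL=40/121, sR=200/773; mL=-200/773, mR=8740/93533; mL+mR=-20/121 → advance -1; mR−mL=32940/93533 → turn +1·90°
n=1: pose=(-7,5,S); sL=100/173, sR=100/281; mL=-100/281, mR=3250/48613; mL+mR=-50/173 → advance -1; mR−mL=20550/48613 → turn +1·90°
n=2: pose=(-7,6,E); sL=200/549, sR=200/369; mL=-200/369, mR=900/2501; mL+mR=-100/549 → advance -1; mR−mL=20300/22509 → turn +1·90°
n=3: pose=(-8,6,N); sL=25/101, sR=10/29; mL=-10/29, mR=1295/5858; mL+mR=-25/202 → advance -1; mR−mL=3315/5858 → turn +1·90°
n=4: pose=(-8,5,W); sL=40/121, sR=200/773; mL=-200/773, mR=8740/93533; mL+mR=-20/121 → advance -1; mR−mL=32940/93533 → turn +1·90°
n=5: pose=(-7,5,S); sL=100/173, sR=100/281; mL=-100/281, mR=3250/48613; mL+mR=-50/173 → advance -1; mR−mL=20550/48613 → turn +1·90°
n=6: pose=(-7,6,E); sL=200/549, sR=200/369; mL=-200/369, mR=900/2501; mL+mR=-100/549 → advance -1; mR−mL=20300/22509 → turn +1·90°
n=7: pose=(-8,6,N); sL=25/101, sR=10/29; mL=-10/29, mR=1295/5858; mL+mR=-25/202 → advance -1; mR−mL=3315/5858 → turn +1·90°

0 40/121 200/773 -200/773 8740/93533 -8 5 W
1 100/173 100/281 -100/281 3250/48613 -7 5 S
2 200/549 200/369 -200/369 900/2501 -7 6 E
3 25/101 10/29 -10/29 1295/5858 -8 6 N
4 40/121 200/773 -200/773 8740/93533 -8 5 W
5 100/173 100/281 -100/281 3250/48613 -7 5 S
6 200/549 200/369 -200/369 900/2501 -7 6 E
7 25/101 10/29 -10/29 1295/5858 -8 6 N
final -8 5 W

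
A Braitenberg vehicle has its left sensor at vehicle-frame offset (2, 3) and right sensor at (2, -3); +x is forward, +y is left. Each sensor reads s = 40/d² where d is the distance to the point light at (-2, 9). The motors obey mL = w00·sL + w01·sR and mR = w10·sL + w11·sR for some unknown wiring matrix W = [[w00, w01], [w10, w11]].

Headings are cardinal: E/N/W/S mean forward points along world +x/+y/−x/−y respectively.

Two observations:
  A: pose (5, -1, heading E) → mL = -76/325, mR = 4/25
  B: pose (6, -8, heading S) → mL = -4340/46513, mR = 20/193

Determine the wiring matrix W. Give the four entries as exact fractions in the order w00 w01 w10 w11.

obs A: pose=(5,-1,E) → sL=4/13, sR=4/25, mL=-76/325, mR=4/25
obs B: pose=(6,-8,S) → sL=20/241, sR=20/193, mL=-4340/46513, mR=20/193
sensor matrix S = [[4/13, 4/25], [20/241, 20/193]]; det S = 56256/3023345
solve [mL_A; mL_B] = S·[w00; w01] and [mR_A; mR_B] = S·[w10; w11]:
  w00 = -1/2, w01 = -1/2, w10 = 0, w11 = 1

-1/2 -1/2 0 1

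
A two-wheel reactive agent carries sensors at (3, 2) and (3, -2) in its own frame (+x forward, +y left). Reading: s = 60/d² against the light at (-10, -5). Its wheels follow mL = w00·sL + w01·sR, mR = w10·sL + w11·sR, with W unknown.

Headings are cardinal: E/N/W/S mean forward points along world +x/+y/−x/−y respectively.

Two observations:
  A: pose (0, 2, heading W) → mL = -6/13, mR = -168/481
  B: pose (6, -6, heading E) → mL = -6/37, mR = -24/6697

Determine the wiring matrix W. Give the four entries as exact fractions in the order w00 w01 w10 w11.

0 -1 -1 1

obs A: pose=(0,2,W) → sL=30/37, sR=6/13, mL=-6/13, mR=-168/481
obs B: pose=(6,-6,E) → sL=30/181, sR=6/37, mL=-6/37, mR=-24/6697
sensor matrix S = [[30/37, 6/13], [30/181, 6/37]]; det S = 177120/3221257
solve [mL_A; mL_B] = S·[w00; w01] and [mR_A; mR_B] = S·[w10; w11]:
  w00 = 0, w01 = -1, w10 = -1, w11 = 1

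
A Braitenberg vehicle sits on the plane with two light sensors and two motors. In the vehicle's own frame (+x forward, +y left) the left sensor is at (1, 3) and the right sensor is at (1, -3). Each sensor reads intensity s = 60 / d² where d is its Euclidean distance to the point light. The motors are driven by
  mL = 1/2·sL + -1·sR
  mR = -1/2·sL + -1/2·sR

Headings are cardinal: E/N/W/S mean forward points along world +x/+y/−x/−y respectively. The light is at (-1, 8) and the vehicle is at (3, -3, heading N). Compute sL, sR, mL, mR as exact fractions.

left sensor world pos  = (0, -2); dL² = 101
right sensor world pos = (6, -2); dR² = 149
sL = 60/101 = 60/101
sR = 60/149 = 60/149
mL = 1/2·sL + -1·sR = -1590/15049
mR = -1/2·sL + -1/2·sR = -7500/15049

60/101 60/149 -1590/15049 -7500/15049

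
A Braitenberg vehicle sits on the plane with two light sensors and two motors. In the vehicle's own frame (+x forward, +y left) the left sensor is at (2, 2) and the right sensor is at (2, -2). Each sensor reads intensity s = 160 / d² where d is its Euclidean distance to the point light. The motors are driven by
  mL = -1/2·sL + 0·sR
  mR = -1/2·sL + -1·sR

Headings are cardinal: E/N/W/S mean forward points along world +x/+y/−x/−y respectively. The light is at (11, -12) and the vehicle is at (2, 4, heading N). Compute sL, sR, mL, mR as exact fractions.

left sensor world pos  = (0, 6); dL² = 445
right sensor world pos = (4, 6); dR² = 373
sL = 160/445 = 32/89
sR = 160/373 = 160/373
mL = -1/2·sL + 0·sR = -16/89
mR = -1/2·sL + -1·sR = -20208/33197

32/89 160/373 -16/89 -20208/33197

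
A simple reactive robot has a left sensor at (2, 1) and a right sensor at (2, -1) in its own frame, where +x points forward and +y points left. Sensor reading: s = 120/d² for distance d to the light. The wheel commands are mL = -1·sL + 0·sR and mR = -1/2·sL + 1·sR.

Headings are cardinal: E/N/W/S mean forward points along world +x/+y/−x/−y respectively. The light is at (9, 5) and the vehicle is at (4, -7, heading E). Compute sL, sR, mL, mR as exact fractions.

left sensor world pos  = (6, -6); dL² = 130
right sensor world pos = (6, -8); dR² = 178
sL = 120/130 = 12/13
sR = 120/178 = 60/89
mL = -1·sL + 0·sR = -12/13
mR = -1/2·sL + 1·sR = 246/1157

12/13 60/89 -12/13 246/1157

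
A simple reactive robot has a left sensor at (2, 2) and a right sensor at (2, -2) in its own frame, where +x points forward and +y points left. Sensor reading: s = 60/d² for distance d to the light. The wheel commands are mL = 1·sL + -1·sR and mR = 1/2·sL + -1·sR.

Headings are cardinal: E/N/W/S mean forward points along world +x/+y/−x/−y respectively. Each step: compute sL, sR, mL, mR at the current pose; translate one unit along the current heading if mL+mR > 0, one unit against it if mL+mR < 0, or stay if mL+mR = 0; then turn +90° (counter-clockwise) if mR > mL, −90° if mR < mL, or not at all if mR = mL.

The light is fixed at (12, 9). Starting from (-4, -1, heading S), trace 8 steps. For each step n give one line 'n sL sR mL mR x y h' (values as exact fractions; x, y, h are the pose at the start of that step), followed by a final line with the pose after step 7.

n=0: pose=(-4,-1,S); sL=3/17, sR=5/39; mL=32/663, mR=-53/1326; mL+mR=11/1326 → advance +1; mR−mL=-3/34 → turn -1·90°
n=1: pose=(-4,-2,W); sL=60/493, sR=4/27; mL=-352/13311, mR=-1162/13311; mL+mR=-1514/13311 → advance -1; mR−mL=-30/493 → turn -1·90°
n=2: pose=(-3,-2,N); sL=6/37, sR=6/25; mL=-72/925, mR=-147/925; mL+mR=-219/925 → advance -1; mR−mL=-3/37 → turn -1·90°
n=3: pose=(-3,-3,E); sL=60/269, sR=12/73; mL=1152/19637, mR=-1038/19637; mL+mR=114/19637 → advance +1; mR−mL=-30/269 → turn -1·90°
n=4: pose=(-2,-3,S); sL=3/17, sR=15/113; mL=84/1921, mR=-171/3842; mL+mR=-3/3842 → advance -1; mR−mL=-3/34 → turn -1·90°
n=5: pose=(-2,-2,W); sL=12/85, sR=60/337; mL=-1056/28645, mR=-3078/28645; mL+mR=-4134/28645 → advance -1; mR−mL=-6/85 → turn -1·90°
n=6: pose=(-1,-2,N); sL=10/51, sR=30/101; mL=-520/5151, mR=-1025/5151; mL+mR=-515/1717 → advance -1; mR−mL=-5/51 → turn -1·90°
n=7: pose=(-1,-3,E); sL=60/221, sR=60/317; mL=5760/70057, mR=-3750/70057; mL+mR=2010/70057 → advance +1; mR−mL=-30/221 → turn -1·90°

0 3/17 5/39 32/663 -53/1326 -4 -1 S
1 60/493 4/27 -352/13311 -1162/13311 -4 -2 W
2 6/37 6/25 -72/925 -147/925 -3 -2 N
3 60/269 12/73 1152/19637 -1038/19637 -3 -3 E
4 3/17 15/113 84/1921 -171/3842 -2 -3 S
5 12/85 60/337 -1056/28645 -3078/28645 -2 -2 W
6 10/51 30/101 -520/5151 -1025/5151 -1 -2 N
7 60/221 60/317 5760/70057 -3750/70057 -1 -3 E
final 0 -3 S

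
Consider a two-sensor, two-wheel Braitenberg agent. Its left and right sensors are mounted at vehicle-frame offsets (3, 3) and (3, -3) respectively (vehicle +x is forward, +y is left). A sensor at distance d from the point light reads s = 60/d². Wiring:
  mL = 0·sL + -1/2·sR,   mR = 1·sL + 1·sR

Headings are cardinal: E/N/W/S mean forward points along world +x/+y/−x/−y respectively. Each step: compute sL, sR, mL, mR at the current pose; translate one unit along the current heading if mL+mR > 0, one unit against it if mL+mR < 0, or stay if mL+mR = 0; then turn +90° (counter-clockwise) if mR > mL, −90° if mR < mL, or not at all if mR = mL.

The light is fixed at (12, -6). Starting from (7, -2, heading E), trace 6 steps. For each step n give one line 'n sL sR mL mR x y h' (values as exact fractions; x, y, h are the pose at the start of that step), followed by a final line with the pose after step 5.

n=0: pose=(7,-2,E); sL=60/53, sR=12; mL=-6, mR=696/53; mL+mR=378/53 → advance +1; mR−mL=1014/53 → turn +1·90°
n=1: pose=(8,-2,N); sL=30/49, sR=6/5; mL=-3/5, mR=444/245; mL+mR=297/245 → advance +1; mR−mL=591/245 → turn +1·90°
n=2: pose=(8,-1,W); sL=60/53, sR=60/113; mL=-30/113, mR=9960/5989; mL+mR=8370/5989 → advance +1; mR−mL=11550/5989 → turn +1·90°
n=3: pose=(7,-1,S); sL=15/2, sR=15/17; mL=-15/34, mR=285/34; mL+mR=135/17 → advance +1; mR−mL=150/17 → turn +1·90°
n=4: pose=(7,-2,E); sL=60/53, sR=12; mL=-6, mR=696/53; mL+mR=378/53 → advance +1; mR−mL=1014/53 → turn +1·90°
n=5: pose=(8,-2,N); sL=30/49, sR=6/5; mL=-3/5, mR=444/245; mL+mR=297/245 → advance +1; mR−mL=591/245 → turn +1·90°

0 60/53 12 -6 696/53 7 -2 E
1 30/49 6/5 -3/5 444/245 8 -2 N
2 60/53 60/113 -30/113 9960/5989 8 -1 W
3 15/2 15/17 -15/34 285/34 7 -1 S
4 60/53 12 -6 696/53 7 -2 E
5 30/49 6/5 -3/5 444/245 8 -2 N
final 8 -1 W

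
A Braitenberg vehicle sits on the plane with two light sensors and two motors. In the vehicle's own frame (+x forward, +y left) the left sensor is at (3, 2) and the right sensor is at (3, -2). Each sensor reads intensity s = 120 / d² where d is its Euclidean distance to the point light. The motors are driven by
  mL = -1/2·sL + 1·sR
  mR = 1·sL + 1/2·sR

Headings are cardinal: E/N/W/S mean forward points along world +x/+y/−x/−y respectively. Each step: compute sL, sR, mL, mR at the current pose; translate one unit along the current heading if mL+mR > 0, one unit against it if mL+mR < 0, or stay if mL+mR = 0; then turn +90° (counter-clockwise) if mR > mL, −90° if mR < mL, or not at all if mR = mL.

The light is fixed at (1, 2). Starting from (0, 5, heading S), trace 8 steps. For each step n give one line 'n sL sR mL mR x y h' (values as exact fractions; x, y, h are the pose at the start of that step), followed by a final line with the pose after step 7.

n=0: pose=(0,5,S); sL=120, sR=40/3; mL=-140/3, mR=380/3; mL+mR=80 → advance +1; mR−mL=520/3 → turn +1·90°
n=1: pose=(0,4,E); sL=6, sR=30; mL=27, mR=21; mL+mR=48 → advance +1; mR−mL=-6 → turn -1·90°
n=2: pose=(1,4,S); sL=24, sR=24; mL=12, mR=36; mL+mR=48 → advance +1; mR−mL=24 → turn +1·90°
n=3: pose=(1,3,E); sL=20/3, sR=12; mL=26/3, mR=38/3; mL+mR=64/3 → advance +1; mR−mL=4 → turn +1·90°
n=4: pose=(2,3,N); sL=120/17, sR=24/5; mL=108/85, mR=804/85; mL+mR=912/85 → advance +1; mR−mL=696/85 → turn +1·90°
n=5: pose=(2,4,W); sL=30, sR=6; mL=-9, mR=33; mL+mR=24 → advance +1; mR−mL=42 → turn +1·90°
n=6: pose=(1,4,S); sL=24, sR=24; mL=12, mR=36; mL+mR=48 → advance +1; mR−mL=24 → turn +1·90°
n=7: pose=(1,3,E); sL=20/3, sR=12; mL=26/3, mR=38/3; mL+mR=64/3 → advance +1; mR−mL=4 → turn +1·90°

0 120 40/3 -140/3 380/3 0 5 S
1 6 30 27 21 0 4 E
2 24 24 12 36 1 4 S
3 20/3 12 26/3 38/3 1 3 E
4 120/17 24/5 108/85 804/85 2 3 N
5 30 6 -9 33 2 4 W
6 24 24 12 36 1 4 S
7 20/3 12 26/3 38/3 1 3 E
final 2 3 N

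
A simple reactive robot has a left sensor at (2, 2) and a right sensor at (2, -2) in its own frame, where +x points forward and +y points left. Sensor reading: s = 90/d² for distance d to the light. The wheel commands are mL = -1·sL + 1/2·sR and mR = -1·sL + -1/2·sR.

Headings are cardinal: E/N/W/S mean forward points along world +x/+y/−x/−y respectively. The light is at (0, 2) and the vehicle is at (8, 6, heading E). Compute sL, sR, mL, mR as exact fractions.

left sensor world pos  = (10, 8); dL² = 136
right sensor world pos = (10, 4); dR² = 104
sL = 90/136 = 45/68
sR = 90/104 = 45/52
mL = -1·sL + 1/2·sR = -405/1768
mR = -1·sL + -1/2·sR = -1935/1768

45/68 45/52 -405/1768 -1935/1768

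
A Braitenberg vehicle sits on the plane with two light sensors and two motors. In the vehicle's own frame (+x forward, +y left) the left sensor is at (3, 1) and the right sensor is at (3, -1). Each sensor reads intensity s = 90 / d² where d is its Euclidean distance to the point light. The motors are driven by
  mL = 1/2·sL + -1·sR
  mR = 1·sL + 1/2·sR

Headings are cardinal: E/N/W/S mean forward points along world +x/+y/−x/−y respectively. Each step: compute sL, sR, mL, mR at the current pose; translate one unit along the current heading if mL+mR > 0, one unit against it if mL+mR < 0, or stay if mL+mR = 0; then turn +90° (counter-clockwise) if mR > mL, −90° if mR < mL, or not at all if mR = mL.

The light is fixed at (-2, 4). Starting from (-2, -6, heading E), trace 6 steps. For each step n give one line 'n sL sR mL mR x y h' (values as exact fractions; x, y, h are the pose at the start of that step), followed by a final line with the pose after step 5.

n=0: pose=(-2,-6,E); sL=1, sR=9/13; mL=-5/26, mR=35/26; mL+mR=15/13 → advance +1; mR−mL=20/13 → turn +1·90°
n=1: pose=(-1,-6,N); sL=90/49, sR=90/53; mL=-2025/2597, mR=6975/2597; mL+mR=4950/2597 → advance +1; mR−mL=9000/2597 → turn +1·90°
n=2: pose=(-1,-5,W); sL=45/52, sR=45/34; mL=-1575/1768, mR=675/442; mL+mR=1125/1768 → advance +1; mR−mL=4275/1768 → turn +1·90°
n=3: pose=(-2,-5,S); sL=18/29, sR=18/29; mL=-9/29, mR=27/29; mL+mR=18/29 → advance +1; mR−mL=36/29 → turn +1·90°
n=4: pose=(-2,-6,E); sL=1, sR=9/13; mL=-5/26, mR=35/26; mL+mR=15/13 → advance +1; mR−mL=20/13 → turn +1·90°
n=5: pose=(-1,-6,N); sL=90/49, sR=90/53; mL=-2025/2597, mR=6975/2597; mL+mR=4950/2597 → advance +1; mR−mL=9000/2597 → turn +1·90°

0 1 9/13 -5/26 35/26 -2 -6 E
1 90/49 90/53 -2025/2597 6975/2597 -1 -6 N
2 45/52 45/34 -1575/1768 675/442 -1 -5 W
3 18/29 18/29 -9/29 27/29 -2 -5 S
4 1 9/13 -5/26 35/26 -2 -6 E
5 90/49 90/53 -2025/2597 6975/2597 -1 -6 N
final -1 -5 W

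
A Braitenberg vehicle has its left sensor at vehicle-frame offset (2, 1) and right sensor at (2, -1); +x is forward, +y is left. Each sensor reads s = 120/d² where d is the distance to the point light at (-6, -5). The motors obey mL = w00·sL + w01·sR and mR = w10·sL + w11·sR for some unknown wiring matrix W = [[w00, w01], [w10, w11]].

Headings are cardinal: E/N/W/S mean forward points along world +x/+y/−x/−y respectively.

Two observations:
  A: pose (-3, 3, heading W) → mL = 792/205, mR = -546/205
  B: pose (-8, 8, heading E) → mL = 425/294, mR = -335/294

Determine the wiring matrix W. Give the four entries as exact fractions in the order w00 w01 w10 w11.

1 1 -1/2 -1

obs A: pose=(-3,3,W) → sL=12/5, sR=60/41, mL=792/205, mR=-546/205
obs B: pose=(-8,8,E) → sL=30/49, sR=5/6, mL=425/294, mR=-335/294
sensor matrix S = [[12/5, 60/41], [30/49, 5/6]]; det S = 2218/2009
solve [mL_A; mL_B] = S·[w00; w01] and [mR_A; mR_B] = S·[w10; w11]:
  w00 = 1, w01 = 1, w10 = -1/2, w11 = -1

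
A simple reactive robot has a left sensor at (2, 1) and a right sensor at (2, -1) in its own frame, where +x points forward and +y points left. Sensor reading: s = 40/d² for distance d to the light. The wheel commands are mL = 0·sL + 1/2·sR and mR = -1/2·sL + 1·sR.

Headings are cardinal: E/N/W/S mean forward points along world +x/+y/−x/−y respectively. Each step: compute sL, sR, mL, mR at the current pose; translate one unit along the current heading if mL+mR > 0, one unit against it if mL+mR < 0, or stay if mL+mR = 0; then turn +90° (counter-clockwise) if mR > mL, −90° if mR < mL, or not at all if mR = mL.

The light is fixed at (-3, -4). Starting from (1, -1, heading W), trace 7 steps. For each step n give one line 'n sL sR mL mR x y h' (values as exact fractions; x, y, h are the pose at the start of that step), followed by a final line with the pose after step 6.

n=0: pose=(1,-1,W); sL=5, sR=2; mL=1, mR=-1/2; mL+mR=1/2 → advance +1; mR−mL=-3/2 → turn -1·90°
n=1: pose=(0,-1,N); sL=40/29, sR=40/41; mL=20/41, mR=340/1189; mL+mR=920/1189 → advance +1; mR−mL=-240/1189 → turn -1·90°
n=2: pose=(0,0,E); sL=4/5, sR=20/17; mL=10/17, mR=66/85; mL+mR=116/85 → advance +1; mR−mL=16/85 → turn +1·90°
n=3: pose=(1,0,N); sL=8/9, sR=40/61; mL=20/61, mR=116/549; mL+mR=296/549 → advance +1; mR−mL=-64/549 → turn -1·90°
n=4: pose=(1,1,E); sL=5/9, sR=10/13; mL=5/13, mR=115/234; mL+mR=205/234 → advance +1; mR−mL=25/234 → turn +1·90°
n=5: pose=(2,1,N); sL=8/13, sR=8/17; mL=4/17, mR=36/221; mL+mR=88/221 → advance +1; mR−mL=-16/221 → turn -1·90°
n=6: pose=(2,2,E); sL=20/49, sR=20/37; mL=10/37, mR=610/1813; mL+mR=1100/1813 → advance +1; mR−mL=120/1813 → turn +1·90°

0 5 2 1 -1/2 1 -1 W
1 40/29 40/41 20/41 340/1189 0 -1 N
2 4/5 20/17 10/17 66/85 0 0 E
3 8/9 40/61 20/61 116/549 1 0 N
4 5/9 10/13 5/13 115/234 1 1 E
5 8/13 8/17 4/17 36/221 2 1 N
6 20/49 20/37 10/37 610/1813 2 2 E
final 3 2 N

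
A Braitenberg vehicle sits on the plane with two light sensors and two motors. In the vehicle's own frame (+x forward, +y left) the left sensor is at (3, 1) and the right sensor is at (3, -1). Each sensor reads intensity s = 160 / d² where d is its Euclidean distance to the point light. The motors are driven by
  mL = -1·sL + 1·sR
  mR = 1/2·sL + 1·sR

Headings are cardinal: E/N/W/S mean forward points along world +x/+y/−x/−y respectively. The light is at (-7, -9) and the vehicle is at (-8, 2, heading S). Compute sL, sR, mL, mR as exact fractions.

5/2 40/17 -5/34 245/68

left sensor world pos  = (-7, -1); dL² = 64
right sensor world pos = (-9, -1); dR² = 68
sL = 160/64 = 5/2
sR = 160/68 = 40/17
mL = -1·sL + 1·sR = -5/34
mR = 1/2·sL + 1·sR = 245/68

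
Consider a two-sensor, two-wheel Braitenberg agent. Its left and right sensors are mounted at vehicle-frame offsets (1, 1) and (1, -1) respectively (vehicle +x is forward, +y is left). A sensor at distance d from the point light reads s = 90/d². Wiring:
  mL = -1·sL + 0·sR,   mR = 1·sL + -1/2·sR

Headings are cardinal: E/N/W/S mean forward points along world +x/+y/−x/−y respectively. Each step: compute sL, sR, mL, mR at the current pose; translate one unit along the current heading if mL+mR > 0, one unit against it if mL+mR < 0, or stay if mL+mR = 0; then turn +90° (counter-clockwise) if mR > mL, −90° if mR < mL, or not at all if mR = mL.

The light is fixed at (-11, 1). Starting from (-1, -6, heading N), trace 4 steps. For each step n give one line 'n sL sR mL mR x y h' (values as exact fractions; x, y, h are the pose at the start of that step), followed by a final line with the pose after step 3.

0 10/13 90/157 -10/13 985/2041 -1 -6 N
1 5/9 9/13 -5/9 49/234 -1 -7 W
2 2/5 90/181 -2/5 137/905 0 -7 S
3 1/2 45/104 -1/2 59/208 0 -6 E
final -1 -6 N

n=0: pose=(-1,-6,N); sL=10/13, sR=90/157; mL=-10/13, mR=985/2041; mL+mR=-45/157 → advance -1; mR−mL=2555/2041 → turn +1·90°
n=1: pose=(-1,-7,W); sL=5/9, sR=9/13; mL=-5/9, mR=49/234; mL+mR=-9/26 → advance -1; mR−mL=179/234 → turn +1·90°
n=2: pose=(0,-7,S); sL=2/5, sR=90/181; mL=-2/5, mR=137/905; mL+mR=-45/181 → advance -1; mR−mL=499/905 → turn +1·90°
n=3: pose=(0,-6,E); sL=1/2, sR=45/104; mL=-1/2, mR=59/208; mL+mR=-45/208 → advance -1; mR−mL=163/208 → turn +1·90°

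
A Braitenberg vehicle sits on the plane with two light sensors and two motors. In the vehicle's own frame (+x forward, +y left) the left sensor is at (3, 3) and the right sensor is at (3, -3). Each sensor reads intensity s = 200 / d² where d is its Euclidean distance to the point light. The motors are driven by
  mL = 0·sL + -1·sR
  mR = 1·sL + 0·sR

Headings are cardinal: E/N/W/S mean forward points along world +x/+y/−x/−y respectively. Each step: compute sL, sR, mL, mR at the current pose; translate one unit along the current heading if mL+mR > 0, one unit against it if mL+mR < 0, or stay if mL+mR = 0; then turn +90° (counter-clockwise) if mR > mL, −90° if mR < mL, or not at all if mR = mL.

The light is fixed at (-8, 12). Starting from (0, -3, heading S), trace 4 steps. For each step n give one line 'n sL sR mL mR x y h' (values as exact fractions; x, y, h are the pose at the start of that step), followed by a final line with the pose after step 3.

0 40/89 200/349 -200/349 40/89 0 -3 S
1 100/121 20/41 -20/41 100/121 0 -2 E
2 200/157 40/53 -40/53 200/157 1 -2 N
3 50/73 25/17 -25/17 50/73 1 -1 W
final 2 -1 S

n=0: pose=(0,-3,S); sL=40/89, sR=200/349; mL=-200/349, mR=40/89; mL+mR=-3840/31061 → advance -1; mR−mL=31760/31061 → turn +1·90°
n=1: pose=(0,-2,E); sL=100/121, sR=20/41; mL=-20/41, mR=100/121; mL+mR=1680/4961 → advance +1; mR−mL=6520/4961 → turn +1·90°
n=2: pose=(1,-2,N); sL=200/157, sR=40/53; mL=-40/53, mR=200/157; mL+mR=4320/8321 → advance +1; mR−mL=16880/8321 → turn +1·90°
n=3: pose=(1,-1,W); sL=50/73, sR=25/17; mL=-25/17, mR=50/73; mL+mR=-975/1241 → advance -1; mR−mL=2675/1241 → turn +1·90°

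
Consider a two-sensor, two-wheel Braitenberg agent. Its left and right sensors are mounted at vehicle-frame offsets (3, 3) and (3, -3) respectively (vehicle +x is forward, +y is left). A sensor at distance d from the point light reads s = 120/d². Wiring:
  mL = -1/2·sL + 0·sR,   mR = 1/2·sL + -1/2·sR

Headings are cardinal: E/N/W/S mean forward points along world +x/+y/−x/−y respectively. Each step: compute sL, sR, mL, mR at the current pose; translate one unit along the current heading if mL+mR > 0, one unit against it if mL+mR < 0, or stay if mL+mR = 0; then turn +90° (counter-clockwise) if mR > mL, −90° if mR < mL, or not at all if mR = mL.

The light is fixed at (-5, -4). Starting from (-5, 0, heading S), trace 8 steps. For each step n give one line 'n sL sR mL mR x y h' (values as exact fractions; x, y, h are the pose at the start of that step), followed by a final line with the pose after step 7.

n=0: pose=(-5,0,S); sL=12, sR=12; mL=-6, mR=0; mL+mR=-6 → advance -1; mR−mL=6 → turn +1·90°
n=1: pose=(-5,1,E); sL=120/73, sR=120/13; mL=-60/73, mR=-3600/949; mL+mR=-60/13 → advance -1; mR−mL=-2820/949 → turn -1·90°
n=2: pose=(-6,1,S); sL=15, sR=6; mL=-15/2, mR=9/2; mL+mR=-3 → advance -1; mR−mL=12 → turn +1·90°
n=3: pose=(-6,2,E); sL=24/17, sR=120/13; mL=-12/17, mR=-864/221; mL+mR=-60/13 → advance -1; mR−mL=-708/221 → turn -1·90°
n=4: pose=(-7,2,S); sL=12, sR=60/17; mL=-6, mR=72/17; mL+mR=-30/17 → advance -1; mR−mL=174/17 → turn +1·90°
n=5: pose=(-7,3,E); sL=120/101, sR=120/17; mL=-60/101, mR=-5040/1717; mL+mR=-60/17 → advance -1; mR−mL=-4020/1717 → turn -1·90°
n=6: pose=(-8,3,S); sL=15/2, sR=30/13; mL=-15/4, mR=135/52; mL+mR=-15/13 → advance -1; mR−mL=165/26 → turn +1·90°
n=7: pose=(-8,4,E); sL=120/121, sR=24/5; mL=-60/121, mR=-1152/605; mL+mR=-12/5 → advance -1; mR−mL=-852/605 → turn -1·90°

0 12 12 -6 0 -5 0 S
1 120/73 120/13 -60/73 -3600/949 -5 1 E
2 15 6 -15/2 9/2 -6 1 S
3 24/17 120/13 -12/17 -864/221 -6 2 E
4 12 60/17 -6 72/17 -7 2 S
5 120/101 120/17 -60/101 -5040/1717 -7 3 E
6 15/2 30/13 -15/4 135/52 -8 3 S
7 120/121 24/5 -60/121 -1152/605 -8 4 E
final -9 4 S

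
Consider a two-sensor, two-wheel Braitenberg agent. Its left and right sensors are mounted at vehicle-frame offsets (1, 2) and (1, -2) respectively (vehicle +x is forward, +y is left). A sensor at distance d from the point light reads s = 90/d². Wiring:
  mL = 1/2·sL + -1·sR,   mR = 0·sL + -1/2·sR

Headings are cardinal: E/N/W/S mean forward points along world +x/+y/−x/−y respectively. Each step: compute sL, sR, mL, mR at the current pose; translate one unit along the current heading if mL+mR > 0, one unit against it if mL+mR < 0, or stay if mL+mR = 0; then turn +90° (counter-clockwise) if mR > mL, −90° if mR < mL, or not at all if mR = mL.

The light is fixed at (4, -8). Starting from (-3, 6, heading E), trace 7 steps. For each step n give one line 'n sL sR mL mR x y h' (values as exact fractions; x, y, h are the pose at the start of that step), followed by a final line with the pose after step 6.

0 45/146 1/2 -101/292 -1/4 -3 6 E
1 18/65 10/29 -389/1885 -5/29 -4 6 N
2 45/101 5/17 -245/3434 -5/34 -4 5 W
3 90/277 90/221 -14985/61217 -45/221 -3 5 N
4 45/82 9/26 -153/2132 -9/52 -3 4 W
5 90/233 18/37 -2529/8621 -9/37 -2 4 N
6 9/13 45/109 -189/2834 -45/218 -2 3 W
final -1 3 N

n=0: pose=(-3,6,E); sL=45/146, sR=1/2; mL=-101/292, mR=-1/4; mL+mR=-87/146 → advance -1; mR−mL=7/73 → turn +1·90°
n=1: pose=(-4,6,N); sL=18/65, sR=10/29; mL=-389/1885, mR=-5/29; mL+mR=-714/1885 → advance -1; mR−mL=64/1885 → turn +1·90°
n=2: pose=(-4,5,W); sL=45/101, sR=5/17; mL=-245/3434, mR=-5/34; mL+mR=-375/1717 → advance -1; mR−mL=-130/1717 → turn -1·90°
n=3: pose=(-3,5,N); sL=90/277, sR=90/221; mL=-14985/61217, mR=-45/221; mL+mR=-27450/61217 → advance -1; mR−mL=2520/61217 → turn +1·90°
n=4: pose=(-3,4,W); sL=45/82, sR=9/26; mL=-153/2132, mR=-9/52; mL+mR=-261/1066 → advance -1; mR−mL=-54/533 → turn -1·90°
n=5: pose=(-2,4,N); sL=90/233, sR=18/37; mL=-2529/8621, mR=-9/37; mL+mR=-4626/8621 → advance -1; mR−mL=432/8621 → turn +1·90°
n=6: pose=(-2,3,W); sL=9/13, sR=45/109; mL=-189/2834, mR=-45/218; mL+mR=-387/1417 → advance -1; mR−mL=-198/1417 → turn -1·90°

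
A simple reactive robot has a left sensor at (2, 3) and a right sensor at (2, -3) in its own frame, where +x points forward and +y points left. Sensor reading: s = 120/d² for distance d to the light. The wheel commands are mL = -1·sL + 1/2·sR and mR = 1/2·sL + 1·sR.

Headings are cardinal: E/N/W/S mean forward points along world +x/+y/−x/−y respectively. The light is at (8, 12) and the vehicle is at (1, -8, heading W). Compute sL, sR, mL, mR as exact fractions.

12/61 12/37 -78/2257 954/2257

left sensor world pos  = (-1, -11); dL² = 610
right sensor world pos = (-1, -5); dR² = 370
sL = 120/610 = 12/61
sR = 120/370 = 12/37
mL = -1·sL + 1/2·sR = -78/2257
mR = 1/2·sL + 1·sR = 954/2257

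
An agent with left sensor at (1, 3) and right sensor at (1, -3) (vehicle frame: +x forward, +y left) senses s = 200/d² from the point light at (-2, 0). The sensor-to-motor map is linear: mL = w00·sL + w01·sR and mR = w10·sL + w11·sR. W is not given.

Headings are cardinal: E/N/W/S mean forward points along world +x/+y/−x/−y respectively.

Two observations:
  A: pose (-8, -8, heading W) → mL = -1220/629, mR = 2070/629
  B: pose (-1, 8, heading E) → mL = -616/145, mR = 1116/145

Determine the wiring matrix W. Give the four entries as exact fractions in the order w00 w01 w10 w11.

-1/2 -1/2 1/2 1

obs A: pose=(-8,-8,W) → sL=20/17, sR=100/37, mL=-1220/629, mR=2070/629
obs B: pose=(-1,8,E) → sL=8/5, sR=200/29, mL=-616/145, mR=1116/145
sensor matrix S = [[20/17, 100/37], [8/5, 200/29]]; det S = 69120/18241
solve [mL_A; mL_B] = S·[w00; w01] and [mR_A; mR_B] = S·[w10; w11]:
  w00 = -1/2, w01 = -1/2, w10 = 1/2, w11 = 1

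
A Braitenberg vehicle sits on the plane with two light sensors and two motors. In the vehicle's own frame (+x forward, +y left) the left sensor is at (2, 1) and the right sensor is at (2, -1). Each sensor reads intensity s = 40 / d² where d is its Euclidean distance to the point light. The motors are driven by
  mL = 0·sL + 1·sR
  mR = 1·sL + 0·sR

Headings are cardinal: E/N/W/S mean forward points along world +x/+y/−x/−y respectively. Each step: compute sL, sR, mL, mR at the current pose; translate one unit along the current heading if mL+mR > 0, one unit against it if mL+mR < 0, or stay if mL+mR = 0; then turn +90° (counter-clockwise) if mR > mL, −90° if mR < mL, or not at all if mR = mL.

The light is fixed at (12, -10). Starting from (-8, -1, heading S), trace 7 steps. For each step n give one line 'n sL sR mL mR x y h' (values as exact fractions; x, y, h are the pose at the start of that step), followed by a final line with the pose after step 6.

0 4/41 4/49 4/49 4/41 -8 -1 S
1 8/81 40/373 40/373 8/81 -8 -2 E
2 1/9 10/109 10/109 1/9 -7 -2 S
3 40/353 8/65 8/65 40/353 -7 -3 E
4 20/157 20/193 20/193 20/157 -6 -3 S
5 8/61 40/281 40/281 8/61 -6 -4 E
6 5/34 2/17 2/17 5/34 -5 -4 S
final -5 -5 E

n=0: pose=(-8,-1,S); sL=4/41, sR=4/49; mL=4/49, mR=4/41; mL+mR=360/2009 → advance +1; mR−mL=32/2009 → turn +1·90°
n=1: pose=(-8,-2,E); sL=8/81, sR=40/373; mL=40/373, mR=8/81; mL+mR=6224/30213 → advance +1; mR−mL=-256/30213 → turn -1·90°
n=2: pose=(-7,-2,S); sL=1/9, sR=10/109; mL=10/109, mR=1/9; mL+mR=199/981 → advance +1; mR−mL=19/981 → turn +1·90°
n=3: pose=(-7,-3,E); sL=40/353, sR=8/65; mL=8/65, mR=40/353; mL+mR=5424/22945 → advance +1; mR−mL=-224/22945 → turn -1·90°
n=4: pose=(-6,-3,S); sL=20/157, sR=20/193; mL=20/193, mR=20/157; mL+mR=7000/30301 → advance +1; mR−mL=720/30301 → turn +1·90°
n=5: pose=(-6,-4,E); sL=8/61, sR=40/281; mL=40/281, mR=8/61; mL+mR=4688/17141 → advance +1; mR−mL=-192/17141 → turn -1·90°
n=6: pose=(-5,-4,S); sL=5/34, sR=2/17; mL=2/17, mR=5/34; mL+mR=9/34 → advance +1; mR−mL=1/34 → turn +1·90°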